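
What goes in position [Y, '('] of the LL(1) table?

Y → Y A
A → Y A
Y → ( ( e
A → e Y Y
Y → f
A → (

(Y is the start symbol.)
To find M[Y, '('], we find productions for Y where '(' is in the predict set (PREDICT(N → α) = (FIRST(α) \ {ε}) ∪ (FOLLOW(N) if α ⇒* ε)).

Relevant sets:
  FIRST(Y) = { '(', 'f' }

Y → Y A: PREDICT = { '(', 'f' }
  '(' is in predict set, so this production goes in M[Y, '(']
Y → ( ( e: PREDICT = { '(' }
  '(' is in predict set, so this production goes in M[Y, '(']
Y → f: PREDICT = { 'f' }

M[Y, '('] = Y → Y A, Y → ( ( e  (a multiply-defined cell — the grammar is not LL(1))

Answer: Y → Y A, Y → ( ( e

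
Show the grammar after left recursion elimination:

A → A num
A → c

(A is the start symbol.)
A is directly left-recursive. The standard transformation for
  A → A α₁ | ... | A α_m | β₁ | ... | β_n
is
  A  → β₁ A' | ... | β_n A'
  A' → α₁ A' | ... | α_m A' | ε

A → c becomes A → c A'
A → A num becomes A' → num A'
Add A' → ε

Resulting grammar:
A → c A'
A' → num A'
A' → ε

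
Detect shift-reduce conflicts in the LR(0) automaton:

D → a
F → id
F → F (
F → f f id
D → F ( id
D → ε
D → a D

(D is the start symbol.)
Yes — I0: [D → .] vs [D → . a]; I3: [D → .] vs [D → . a]; I9: [F → F ( .] vs [D → F ( . id]

A shift-reduce conflict occurs when an LR(0) state has both:
  - a complete (reduce) item [A → α .] (dot at the end), and
  - a shift item [B → β . c γ] (dot before a terminal).

Augment with D' → D and build the canonical LR(0) collection (I0 = CLOSURE({[D' → . D]}), then GOTO on every symbol after a dot until no new states appear). It has 11 states:
  I0: { [D → . F ( id], [D → . a D], [D → . a], [D → .], [D' → . D], [F → . F (], [F → . f f id], [F → . id] }  — shift, reduce
  I1: { [D' → D .] }  — accept
  I2: { [D → F . ( id], [F → F . (] }  — shift
  I3: { [D → . F ( id], [D → . a D], [D → . a], [D → .], [D → a . D], [D → a .], [F → . F (], [F → . f f id], [F → . id] }  — shift, 2 reduces
  I4: { [F → f . f id] }  — shift
  I5: { [F → id .] }  — reduce
  I6: { [F → f f . id] }  — shift
  I7: { [F → f f id .] }  — reduce
  I8: { [D → a D .] }  — reduce
  I9: { [D → F ( . id], [F → F ( .] }  — shift, reduce
  I10: { [D → F ( id .] }  — reduce

I0 contains reduce item [D → .] and shift items [D → . a], [D → . a D], [F → . f f id], [F → . id] — shift-reduce conflict.
I3 contains reduce items [D → .], [D → a .] and shift items [D → . a], [D → . a D], [F → . f f id], [F → . id] — shift-reduce conflict.
I9 contains reduce item [F → F ( .] and shift item [D → F ( . id] — shift-reduce conflict.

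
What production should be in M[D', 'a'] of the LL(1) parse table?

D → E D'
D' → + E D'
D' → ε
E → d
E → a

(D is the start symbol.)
Empty (error entry)

To find M[D', 'a'], we find productions for D' where 'a' is in the predict set (PREDICT(N → α) = (FIRST(α) \ {ε}) ∪ (FOLLOW(N) if α ⇒* ε)).

Relevant sets:
  FOLLOW(D') = { $ }

D' → + E D': PREDICT = { '+' }
D' → ε: PREDICT = { $ }

M[D', 'a'] is empty (no production applies)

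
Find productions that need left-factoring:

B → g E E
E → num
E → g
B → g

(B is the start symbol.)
Left-factoring is needed when two productions for the same non-terminal
share a common prefix on the right-hand side.

Productions for B:
  B → g E E
  B → g
Productions for E:
  E → num
  E → g

Found common prefix 'g' in productions for B

Answer: Yes, B has productions with common prefix 'g'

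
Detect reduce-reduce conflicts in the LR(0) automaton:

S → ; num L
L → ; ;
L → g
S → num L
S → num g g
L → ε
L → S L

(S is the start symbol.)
No reduce-reduce conflicts

A reduce-reduce conflict occurs when an LR(0) state has two complete items [A → α .] and [B → β .] — both call for a reduction, and with no lookahead the parser cannot choose between them.

Augment with S' → S and build the canonical LR(0) collection (I0 = CLOSURE({[S' → . S]}), then GOTO on every symbol after a dot until no new states appear). It has 14 states:
  I0: { [S → . ; num L], [S → . num L], [S → . num g g], [S' → . S] }  — shift
  I1: { [S → ; . num L] }  — shift
  I2: { [S' → S .] }  — accept
  I3: { [L → . ; ;], [L → . S L], [L → . g], [L → .], [S → . ; num L], [S → . num L], [S → . num g g], [S → num . L], [S → num . g g] }  — shift, reduce
  I4: { [L → ; . ;], [S → ; . num L] }  — shift
  I5: { [S → num L .] }  — reduce
  I6: { [L → . ; ;], [L → . S L], [L → . g], [L → .], [L → S . L], [S → . ; num L], [S → . num L], [S → . num g g] }  — shift, reduce
  I7: { [L → g .], [S → num g . g] }  — shift, reduce
  I8: { [S → num g g .] }  — reduce
  I9: { [L → S L .] }  — reduce
  I10: { [L → g .] }  — reduce
  I11: { [L → ; ; .] }  — reduce
  I12: { [L → . ; ;], [L → . S L], [L → . g], [L → .], [S → . ; num L], [S → . num L], [S → . num g g], [S → ; num . L] }  — shift, reduce
  I13: { [S → ; num L .] }  — reduce

No state contains more than one complete item.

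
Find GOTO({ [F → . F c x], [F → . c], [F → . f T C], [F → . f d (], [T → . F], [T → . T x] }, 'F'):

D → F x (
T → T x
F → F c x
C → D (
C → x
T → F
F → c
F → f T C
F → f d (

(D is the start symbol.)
GOTO(I, 'F') = CLOSURE({ [A → αX.β] : [A → α.Xβ] ∈ I, X = 'F' })

Items with dot before 'F', with the dot advanced:
  [F → . F c x] → [F → F . c x]
  [T → . F] → [T → F .]
Closure adds nothing (no advanced item has the dot before a non-terminal).

GOTO = { [F → F . c x], [T → F .] }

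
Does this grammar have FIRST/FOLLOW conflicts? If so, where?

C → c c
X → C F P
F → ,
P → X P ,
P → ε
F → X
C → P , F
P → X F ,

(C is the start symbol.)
Yes. P → X P ',' with FOLLOW(P) on { ',', 'c' }; P → X F ',' with FOLLOW(P) on { ',', 'c' }

A FIRST/FOLLOW conflict occurs when a non-terminal N has a nullable alternative N → β (β ⇒* ε) and another alternative N → α with FIRST(α) ∩ FOLLOW(N) ≠ ∅: on such a lookahead the parser cannot decide between expanding α and letting N vanish via β.

Nullable non-terminals: P.
FIRST sets used below: FIRST(X) = { ',', 'c' }

P: nullable alternative(s) P → ε; FOLLOW(P) = { $, ',', 'c' }
  P → X P ,: FIRST \ {ε} = { ',', 'c' } — overlaps FOLLOW(P) on { ',', 'c' }: CONFLICT
  P → ε: FIRST \ {ε} = { } — this is the only nullable alternative, skip
  P → X F ,: FIRST \ {ε} = { ',', 'c' } — overlaps FOLLOW(P) on { ',', 'c' }: CONFLICT

C, F, X have no nullable alternative, so no FIRST/FOLLOW check is needed there.

So the grammar has 2 FIRST/FOLLOW conflicts (marked CONFLICT above).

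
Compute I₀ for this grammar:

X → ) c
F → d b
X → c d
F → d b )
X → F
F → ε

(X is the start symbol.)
{ [F → . d b )], [F → . d b], [F → .], [X → . ) c], [X → . F], [X → . c d], [X' → . X] }

First, augment the grammar with X' → X
I₀ = CLOSURE({ [X' → . X] }):
  [X' → . X] has the dot before X: add [X → . ) c], [X → . c d], [X → . F]
  [X → . F] has the dot before F: add [F → . d b], [F → . d b )], [F → .]
No further items can be added.

I₀ = { [F → . d b )], [F → . d b], [F → .], [X → . ) c], [X → . F], [X → . c d], [X' → . X] }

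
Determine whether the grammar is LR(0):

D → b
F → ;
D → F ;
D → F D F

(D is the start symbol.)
No. Reduce-reduce conflict: [D → F ; .] and [F → ; .]

Augment with D' → D and build the canonical LR(0) collection (I0 = CLOSURE({[D' → . D]}), then GOTO on every symbol after a dot until no new states appear). It has 8 states:
  I0: { [D → . F ;], [D → . F D F], [D → . b], [D' → . D], [F → . ;] }  — shift
  I1: { [F → ; .] }  — reduce
  I2: { [D' → D .] }  — accept
  I3: { [D → . F ;], [D → . F D F], [D → . b], [D → F . ;], [D → F . D F], [F → . ;] }  — shift
  I4: { [D → b .] }  — reduce
  I5: { [D → F ; .], [F → ; .] }  — 2 reduces
  I6: { [D → F D . F], [F → . ;] }  — shift
  I7: { [D → F D F .] }  — reduce

Conflict in state I5:
  Reduce-reduce conflict: [D → F ; .] and [F → ; .]
So the grammar is NOT LR(0).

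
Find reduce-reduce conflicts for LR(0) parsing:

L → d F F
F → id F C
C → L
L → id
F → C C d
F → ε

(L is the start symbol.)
Augment with L' → L and build the canonical LR(0) collection (I0 = CLOSURE({[L' → . L]}), then GOTO on every symbol after a dot until no new states appear). It has 13 states:
  I0: { [L → . d F F], [L → . id], [L' → . L] }  — shift
  I1: { [L' → L .] }  — accept
  I2: { [C → . L], [F → . C C d], [F → . id F C], [F → .], [L → . d F F], [L → . id], [L → d . F F] }  — shift, reduce
  I3: { [L → id .] }  — reduce
  I4: { [C → . L], [F → C . C d], [L → . d F F], [L → . id] }  — shift
  I5: { [C → . L], [F → . C C d], [F → . id F C], [F → .], [L → . d F F], [L → . id], [L → d F . F] }  — shift, reduce
  I6: { [C → L .] }  — reduce
  I7: { [C → . L], [F → . C C d], [F → . id F C], [F → .], [F → id . F C], [L → . d F F], [L → . id], [L → id .] }  — shift, 2 reduces
  I8: { [C → . L], [F → id F . C], [L → . d F F], [L → . id] }  — shift
  I9: { [F → id F C .] }  — reduce
  I10: { [L → d F F .] }  — reduce
  I11: { [F → C C . d] }  — shift
  I12: { [F → C C d .] }  — reduce

I7 contains complete items [F → .], [L → id .] — reduce-reduce conflict.

Answer: Yes — I7: [F → .] vs [L → id .]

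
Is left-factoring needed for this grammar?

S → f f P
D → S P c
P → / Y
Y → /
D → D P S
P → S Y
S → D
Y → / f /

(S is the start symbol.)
Left-factoring is needed when two productions for the same non-terminal
share a common prefix on the right-hand side.

Productions for S:
  S → f f P
  S → D
Productions for D:
  D → S P c
  D → D P S
Productions for P:
  P → / Y
  P → S Y
Productions for Y:
  Y → /
  Y → / f /

Found common prefix '/' in productions for Y

Answer: Yes, Y has productions with common prefix '/'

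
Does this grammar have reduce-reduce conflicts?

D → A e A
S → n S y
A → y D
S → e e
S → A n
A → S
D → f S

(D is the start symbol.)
Yes — I13: [A → S .] vs [D → f S .]

Augment with D' → D and build the canonical LR(0) collection (I0 = CLOSURE({[D' → . D]}), then GOTO on every symbol after a dot until no new states appear). It has 17 states:
  I0: { [A → . S], [A → . y D], [D → . A e A], [D → . f S], [D' → . D], [S → . A n], [S → . e e], [S → . n S y] }  — shift
  I1: { [D → A . e A], [S → A . n] }  — shift
  I2: { [D' → D .] }  — accept
  I3: { [A → S .] }  — reduce
  I4: { [S → e . e] }  — shift
  I5: { [A → . S], [A → . y D], [D → f . S], [S → . A n], [S → . e e], [S → . n S y] }  — shift
  I6: { [A → . S], [A → . y D], [S → . A n], [S → . e e], [S → . n S y], [S → n . S y] }  — shift
  I7: { [A → . S], [A → . y D], [A → y . D], [D → . A e A], [D → . f S], [S → . A n], [S → . e e], [S → . n S y] }  — shift
  I8: { [A → y D .] }  — reduce
  I9: { [S → A . n] }  — shift
  I10: { [A → S .], [S → n S . y] }  — shift, reduce
  I11: { [S → n S y .] }  — reduce
  I12: { [S → A n .] }  — reduce
  I13: { [A → S .], [D → f S .] }  — 2 reduces
  I14: { [S → e e .] }  — reduce
  I15: { [A → . S], [A → . y D], [D → A e . A], [S → . A n], [S → . e e], [S → . n S y] }  — shift
  I16: { [D → A e A .], [S → A . n] }  — shift, reduce

I13 contains complete items [A → S .], [D → f S .] — reduce-reduce conflict.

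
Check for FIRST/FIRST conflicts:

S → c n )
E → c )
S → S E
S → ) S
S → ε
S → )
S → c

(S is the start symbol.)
Yes. S → c n ')' / S → S E on { 'c' }; S → c n ')' / S → c on { 'c' }; S → S E / S → ')' S on { ')' }; S → S E / S → ')' on { ')' }; S → S E / S → c on { 'c' }; S → ')' S / S → ')' on { ')' }

A FIRST/FIRST conflict occurs when two productions N → α and N → β for the same non-terminal have FIRST(α) ∩ FIRST(β) ≠ ∅ (with ε ∈ FIRST of a nullable right-hand side, so two nullable alternatives also conflict).

FIRST sets of the non-terminals at (or reachable through a nullable prefix from) the front of some alternative:
  FIRST(S) = { ')', 'c', ε }
  FIRST(E) = { 'c' }

Productions for S:
  S → c n ): FIRST = { 'c' }
  S → S E: FIRST = { ')', 'c' }
  S → ) S: FIRST = { ')' }
  S → ε: FIRST = { ε }
  S → ): FIRST = { ')' }
  S → c: FIRST = { 'c' }
E has only one production, so no FIRST/FIRST conflict is possible there.

Conflict for S: S → c n ) and S → S E
  Overlap: { 'c' }
Conflict for S: S → c n ) and S → c
  Overlap: { 'c' }
Conflict for S: S → S E and S → ) S
  Overlap: { ')' }
Conflict for S: S → S E and S → )
  Overlap: { ')' }
Conflict for S: S → S E and S → c
  Overlap: { 'c' }
Conflict for S: S → ) S and S → )
  Overlap: { ')' }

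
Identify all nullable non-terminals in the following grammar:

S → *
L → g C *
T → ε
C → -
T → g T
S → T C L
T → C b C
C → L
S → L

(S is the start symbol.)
A non-terminal is nullable if it can derive ε (the empty string): either it has an ε-production, or it has a production whose right-hand side consists entirely of nullable non-terminals.

ε-productions: T → ε
So T is immediately nullable.
No further non-terminal can be added: every production for the remaining non-terminals contains a terminal or a non-nullable non-terminal.
Nullable = { 'T' }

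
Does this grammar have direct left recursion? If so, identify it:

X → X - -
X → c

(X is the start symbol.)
Direct left recursion occurs when N → N α for some non-terminal N (the right-hand side begins with the left-hand side itself).

X → X - -: LEFT RECURSIVE (starts with X)
X → c: starts with c

The grammar has direct left recursion on: X.

Answer: Yes, X is left-recursive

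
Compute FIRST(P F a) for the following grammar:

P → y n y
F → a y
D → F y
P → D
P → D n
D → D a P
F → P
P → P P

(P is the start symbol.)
FIRST sets of the non-terminals involved (from the grammar, by fixed-point iteration):
  FIRST(P) = { 'a', 'y' }

To compute FIRST(P F a), process the symbols left to right:
Symbol P is a non-terminal. Add FIRST(P) \ {ε} = { 'a', 'y' }
P is not nullable (ε ∉ FIRST(P)), so stop here.
FIRST(P F a) = { 'a', 'y' }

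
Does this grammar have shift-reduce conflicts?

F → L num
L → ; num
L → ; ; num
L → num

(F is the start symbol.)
A shift-reduce conflict occurs when an LR(0) state has both:
  - a complete (reduce) item [A → α .] (dot at the end), and
  - a shift item [B → β . c γ] (dot before a terminal).

Augment with F' → F and build the canonical LR(0) collection (I0 = CLOSURE({[F' → . F]}), then GOTO on every symbol after a dot until no new states appear). It has 9 states:
  I0: { [F → . L num], [F' → . F], [L → . ; ; num], [L → . ; num], [L → . num] }  — shift
  I1: { [L → ; . ; num], [L → ; . num] }  — shift
  I2: { [F' → F .] }  — accept
  I3: { [F → L . num] }  — shift
  I4: { [L → num .] }  — reduce
  I5: { [F → L num .] }  — reduce
  I6: { [L → ; ; . num] }  — shift
  I7: { [L → ; num .] }  — reduce
  I8: { [L → ; ; num .] }  — reduce

No state contains both a complete item and a shift item.

Answer: No shift-reduce conflicts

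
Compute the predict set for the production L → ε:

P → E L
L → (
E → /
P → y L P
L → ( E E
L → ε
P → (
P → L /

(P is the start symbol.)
{ $, '(', '/', 'y' }

PREDICT(L → ε) = (FIRST(RHS) \ {ε}) ∪ (FOLLOW(L) if ε ∈ FIRST(RHS), i.e. RHS ⇒* ε)
The right-hand side is ε (FIRST(ε) = { ε }), so the predict set is FOLLOW(L) = { $, '(', '/', 'y' }
PREDICT(L → ε) = { $, '(', '/', 'y' }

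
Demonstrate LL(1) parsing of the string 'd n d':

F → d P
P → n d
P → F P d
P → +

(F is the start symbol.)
Stack is shown with the top on the left.

Stack  Input    Action
----------------------
F $    d n d $  output F → d P
d P $  d n d $  match 'd'
P $    n d $    output P → n d
n d $  n d $    match 'n'
d $    d $      match 'd'
$      $        accept

The string is accepted.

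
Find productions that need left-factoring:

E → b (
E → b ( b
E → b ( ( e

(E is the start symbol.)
Left-factoring is needed when two productions for the same non-terminal
share a common prefix on the right-hand side.

Productions for E:
  E → b (
  E → b ( b
  E → b ( ( e

Found common prefix 'b (' in productions for E

Answer: Yes, E has productions with common prefix 'b ('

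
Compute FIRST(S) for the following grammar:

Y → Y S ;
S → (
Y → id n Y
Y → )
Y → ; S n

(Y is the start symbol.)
{ '(' }

To compute FIRST(S), examine every production with S on the left-hand side, reading each right-hand side left to right until a non-nullable symbol is reached.

From S → (:
  - '(' is a terminal: add '(' and stop

Collecting: FIRST(S) = { '(' }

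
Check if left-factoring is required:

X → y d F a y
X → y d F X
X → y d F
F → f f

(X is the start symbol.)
Yes, X has productions with common prefix 'y d F'

Left-factoring is needed when two productions for the same non-terminal
share a common prefix on the right-hand side.

Productions for X:
  X → y d F a y
  X → y d F X
  X → y d F

Found common prefix 'y d F' in productions for X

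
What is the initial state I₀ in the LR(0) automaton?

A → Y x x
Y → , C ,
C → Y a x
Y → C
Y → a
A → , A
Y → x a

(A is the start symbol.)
{ [A → . , A], [A → . Y x x], [A' → . A], [C → . Y a x], [Y → . , C ,], [Y → . C], [Y → . a], [Y → . x a] }

First, augment the grammar with A' → A
I₀ = CLOSURE({ [A' → . A] }):
  [A' → . A] has the dot before A: add [A → . Y x x], [A → . , A]
  [A → . Y x x] has the dot before Y: add [Y → . , C ,], [Y → . C], [Y → . a], [Y → . x a]
  [Y → . C] has the dot before C: add [C → . Y a x]
No further items can be added.

I₀ = { [A → . , A], [A → . Y x x], [A' → . A], [C → . Y a x], [Y → . , C ,], [Y → . C], [Y → . a], [Y → . x a] }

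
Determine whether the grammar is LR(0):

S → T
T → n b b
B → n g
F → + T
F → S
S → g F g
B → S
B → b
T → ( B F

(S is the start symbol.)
Yes, the grammar is LR(0)

Augment with S' → S and build the canonical LR(0) collection (I0 = CLOSURE({[S' → . S]}), then GOTO on every symbol after a dot until no new states appear). It has 19 states:
  I0: { [S → . T], [S → . g F g], [S' → . S], [T → . ( B F], [T → . n b b] }  — shift
  I1: { [B → . S], [B → . b], [B → . n g], [S → . T], [S → . g F g], [T → ( . B F], [T → . ( B F], [T → . n b b] }  — shift
  I2: { [S' → S .] }  — accept
  I3: { [S → T .] }  — reduce
  I4: { [F → . + T], [F → . S], [S → . T], [S → . g F g], [S → g . F g], [T → . ( B F], [T → . n b b] }  — shift
  I5: { [T → n . b b] }  — shift
  I6: { [T → n b . b] }  — shift
  I7: { [T → n b b .] }  — reduce
  I8: { [F → + . T], [T → . ( B F], [T → . n b b] }  — shift
  I9: { [S → g F . g] }  — shift
  I10: { [F → S .] }  — reduce
  I11: { [S → g F g .] }  — reduce
  I12: { [F → + T .] }  — reduce
  I13: { [F → . + T], [F → . S], [S → . T], [S → . g F g], [T → ( B . F], [T → . ( B F], [T → . n b b] }  — shift
  I14: { [B → S .] }  — reduce
  I15: { [B → b .] }  — reduce
  I16: { [B → n . g], [T → n . b b] }  — shift
  I17: { [B → n g .] }  — reduce
  I18: { [T → ( B F .] }  — reduce

Every state is either a pure shift/goto state or contains exactly one complete item and nothing to shift — no conflicts. The grammar is LR(0).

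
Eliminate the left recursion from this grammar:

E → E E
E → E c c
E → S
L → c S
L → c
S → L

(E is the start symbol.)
E is directly left-recursive. The standard transformation for
  A → A α₁ | ... | A α_m | β₁ | ... | β_n
is
  A  → β₁ A' | ... | β_n A'
  A' → α₁ A' | ... | α_m A' | ε

E → S becomes E → S E'
E → E E becomes E' → E E'
E → E c c becomes E' → c c E'
Add E' → ε

Productions for other non-terminals are unchanged:
  L → c S
  L → c
  S → L

Resulting grammar:
E → S E'
E' → E E'
E' → c c E'
E' → ε
L → c S
L → c
S → L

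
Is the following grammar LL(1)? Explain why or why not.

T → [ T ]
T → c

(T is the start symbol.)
Yes, the grammar is LL(1).

A grammar is LL(1) if for each non-terminal N with multiple productions, the predict sets of those productions are pairwise disjoint, where PREDICT(N → α) = (FIRST(α) \ {ε}) ∪ (FOLLOW(N) if α ⇒* ε).

For T:
  PREDICT(T → '[' T ']') = { '[' }
  PREDICT(T → c) = { 'c' }

All predict sets are disjoint. The grammar IS LL(1).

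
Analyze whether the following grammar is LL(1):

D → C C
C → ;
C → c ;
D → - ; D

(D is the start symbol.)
A grammar is LL(1) if for each non-terminal N with multiple productions, the predict sets of those productions are pairwise disjoint, where PREDICT(N → α) = (FIRST(α) \ {ε}) ∪ (FOLLOW(N) if α ⇒* ε).

Relevant sets:
  FIRST(C) = { ';', 'c' }

For D:
  PREDICT(D → C C) = { ';', 'c' }
  PREDICT(D → '-' ';' D) = { '-' }
For C:
  PREDICT(C → ';') = { ';' }
  PREDICT(C → c ';') = { 'c' }

All predict sets are disjoint. The grammar IS LL(1).

Answer: Yes, the grammar is LL(1).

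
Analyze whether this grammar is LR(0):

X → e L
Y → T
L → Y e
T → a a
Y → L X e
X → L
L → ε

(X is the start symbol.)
A grammar is LR(0) if no state in the canonical LR(0) collection has:
  - both a shift item (dot before a terminal) and a complete item (shift-reduce conflict), or
  - two or more complete items (reduce-reduce conflict; the accept item [X' → X .] counts as a complete item here).

Augment with X' → X and build the canonical LR(0) collection (I0 = CLOSURE({[X' → . X]}), then GOTO on every symbol after a dot until no new states appear). It has 12 states:
  I0: { [L → . Y e], [L → .], [T → . a a], [X → . L], [X → . e L], [X' → . X], [Y → . L X e], [Y → . T] }  — shift, reduce
  I1: { [L → . Y e], [L → .], [T → . a a], [X → . L], [X → . e L], [X → L .], [Y → . L X e], [Y → . T], [Y → L . X e] }  — shift, 2 reduces
  I2: { [Y → T .] }  — reduce
  I3: { [X' → X .] }  — accept
  I4: { [L → Y . e] }  — shift
  I5: { [T → a . a] }  — shift
  I6: { [L → . Y e], [L → .], [T → . a a], [X → e . L], [Y → . L X e], [Y → . T] }  — shift, reduce
  I7: { [L → . Y e], [L → .], [T → . a a], [X → . L], [X → . e L], [X → e L .], [Y → . L X e], [Y → . T], [Y → L . X e] }  — shift, 2 reduces
  I8: { [Y → L X . e] }  — shift
  I9: { [Y → L X e .] }  — reduce
  I10: { [T → a a .] }  — reduce
  I11: { [L → Y e .] }  — reduce

Conflict in state I0:
  Shift-reduce conflict between [L → .] and [T → . a a]
So the grammar is NOT LR(0).

Answer: No. Shift-reduce conflict between [L → .] and [T → . a a]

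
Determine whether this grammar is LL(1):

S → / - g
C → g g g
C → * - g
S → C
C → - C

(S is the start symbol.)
A grammar is LL(1) if for each non-terminal N with multiple productions, the predict sets of those productions are pairwise disjoint, where PREDICT(N → α) = (FIRST(α) \ {ε}) ∪ (FOLLOW(N) if α ⇒* ε).

Relevant sets:
  FIRST(C) = { '*', '-', 'g' }

For S:
  PREDICT(S → '/' '-' g) = { '/' }
  PREDICT(S → C) = { '*', '-', 'g' }
For C:
  PREDICT(C → g g g) = { 'g' }
  PREDICT(C → '*' '-' g) = { '*' }
  PREDICT(C → '-' C) = { '-' }

All predict sets are disjoint. The grammar IS LL(1).

Answer: Yes, the grammar is LL(1).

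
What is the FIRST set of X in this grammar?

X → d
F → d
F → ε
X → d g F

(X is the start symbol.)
To compute FIRST(X), examine every production with X on the left-hand side, reading each right-hand side left to right until a non-nullable symbol is reached.

From X → d:
  - d is a terminal: add 'd' and stop
From X → d g F:
  - d is a terminal: add 'd' and stop

Collecting: FIRST(X) = { 'd' }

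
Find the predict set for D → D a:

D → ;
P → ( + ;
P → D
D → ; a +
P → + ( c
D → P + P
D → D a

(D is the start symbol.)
{ '(', '+', ';' }

PREDICT(D → D a) = (FIRST(RHS) \ {ε}) ∪ (FOLLOW(D) if ε ∈ FIRST(RHS), i.e. RHS ⇒* ε)
FIRST(D) = { '(', '+', ';' }
FIRST(D a) = { '(', '+', ';' }
ε ∉ FIRST(D a), so FOLLOW(D) is not added.
PREDICT(D → D a) = { '(', '+', ';' }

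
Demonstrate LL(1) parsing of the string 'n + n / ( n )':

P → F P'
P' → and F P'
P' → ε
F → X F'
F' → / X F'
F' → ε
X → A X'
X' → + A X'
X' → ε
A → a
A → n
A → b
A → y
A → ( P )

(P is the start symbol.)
LL(1) parsing maintains a stack (initially the start symbol over $) and the input. At each step: if the stack top is a terminal, match it against the current input token; if it is a non-terminal N, replace it with the RHS of M[N, lookahead] (the unique production whose predict set contains the lookahead).

Stack is shown with the top on the left.

Stack                    Input            Action
------------------------------------------------
P $                      n + n / ( n ) $  output P → F P'
F P' $                   n + n / ( n ) $  output F → X F'
X F' P' $                n + n / ( n ) $  output X → A X'
A X' F' P' $             n + n / ( n ) $  output A → n
n X' F' P' $             n + n / ( n ) $  match 'n'
X' F' P' $               + n / ( n ) $    output X' → + A X'
+ A X' F' P' $           + n / ( n ) $    match '+'
A X' F' P' $             n / ( n ) $      output A → n
n X' F' P' $             n / ( n ) $      match 'n'
X' F' P' $               / ( n ) $        output X' → ε
F' P' $                  / ( n ) $        output F' → / X F'
/ X F' P' $              / ( n ) $        match '/'
X F' P' $                ( n ) $          output X → A X'
A X' F' P' $             ( n ) $          output A → ( P )
( P ) X' F' P' $         ( n ) $          match '('
P ) X' F' P' $           n ) $            output P → F P'
F P' ) X' F' P' $        n ) $            output F → X F'
X F' P' ) X' F' P' $     n ) $            output X → A X'
A X' F' P' ) X' F' P' $  n ) $            output A → n
n X' F' P' ) X' F' P' $  n ) $            match 'n'
X' F' P' ) X' F' P' $    ) $              output X' → ε
F' P' ) X' F' P' $       ) $              output F' → ε
P' ) X' F' P' $          ) $              output P' → ε
) X' F' P' $             ) $              match ')'
X' F' P' $               $                output X' → ε
F' P' $                  $                output F' → ε
P' $                     $                output P' → ε
$                        $                accept

The string is accepted.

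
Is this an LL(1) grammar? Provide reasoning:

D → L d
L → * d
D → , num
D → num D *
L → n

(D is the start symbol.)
Yes, the grammar is LL(1).

A grammar is LL(1) if for each non-terminal N with multiple productions, the predict sets of those productions are pairwise disjoint, where PREDICT(N → α) = (FIRST(α) \ {ε}) ∪ (FOLLOW(N) if α ⇒* ε).

Relevant sets:
  FIRST(L) = { '*', 'n' }

For D:
  PREDICT(D → L d) = { '*', 'n' }
  PREDICT(D → ',' num) = { ',' }
  PREDICT(D → num D '*') = { 'num' }
For L:
  PREDICT(L → '*' d) = { '*' }
  PREDICT(L → n) = { 'n' }

All predict sets are disjoint. The grammar IS LL(1).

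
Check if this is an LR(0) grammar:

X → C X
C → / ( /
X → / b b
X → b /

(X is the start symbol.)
Yes, the grammar is LR(0)

Augment with X' → X and build the canonical LR(0) collection (I0 = CLOSURE({[X' → . X]}), then GOTO on every symbol after a dot until no new states appear). It has 11 states:
  I0: { [C → . / ( /], [X → . / b b], [X → . C X], [X → . b /], [X' → . X] }  — shift
  I1: { [C → / . ( /], [X → / . b b] }  — shift
  I2: { [C → . / ( /], [X → . / b b], [X → . C X], [X → . b /], [X → C . X] }  — shift
  I3: { [X' → X .] }  — accept
  I4: { [X → b . /] }  — shift
  I5: { [X → b / .] }  — reduce
  I6: { [X → C X .] }  — reduce
  I7: { [C → / ( . /] }  — shift
  I8: { [X → / b . b] }  — shift
  I9: { [X → / b b .] }  — reduce
  I10: { [C → / ( / .] }  — reduce

Every state is either a pure shift/goto state or contains exactly one complete item and nothing to shift — no conflicts. The grammar is LR(0).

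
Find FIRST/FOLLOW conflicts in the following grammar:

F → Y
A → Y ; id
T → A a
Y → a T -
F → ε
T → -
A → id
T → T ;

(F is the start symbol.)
A FIRST/FOLLOW conflict occurs when a non-terminal N has a nullable alternative N → β (β ⇒* ε) and another alternative N → α with FIRST(α) ∩ FOLLOW(N) ≠ ∅: on such a lookahead the parser cannot decide between expanding α and letting N vanish via β.

Nullable non-terminals: F.
FIRST sets used below: FIRST(Y) = { 'a' }

F: nullable alternative(s) F → ε; FOLLOW(F) = { $ }
  F → Y: FIRST \ {ε} = { 'a' } — disjoint from FOLLOW(F)
  F → ε: FIRST \ {ε} = { } — this is the only nullable alternative, skip

A, T, Y have no nullable alternative, so no FIRST/FOLLOW check is needed there.

No FIRST/FOLLOW conflicts found.

Answer: No FIRST/FOLLOW conflicts.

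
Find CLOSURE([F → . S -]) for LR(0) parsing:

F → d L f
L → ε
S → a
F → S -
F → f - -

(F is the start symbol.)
{ [F → . S -], [S → . a] }

Start with: [F → . S -]
  [F → . S -] has the dot before S: add [S → . a]
No further items can be added.

CLOSURE = { [F → . S -], [S → . a] }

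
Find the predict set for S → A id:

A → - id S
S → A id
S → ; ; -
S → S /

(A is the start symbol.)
PREDICT(S → A id) = (FIRST(RHS) \ {ε}) ∪ (FOLLOW(S) if ε ∈ FIRST(RHS), i.e. RHS ⇒* ε)
FIRST(A) = { '-' }
FIRST(A id) = { '-' }
ε ∉ FIRST(A id), so FOLLOW(S) is not added.
PREDICT(S → A id) = { '-' }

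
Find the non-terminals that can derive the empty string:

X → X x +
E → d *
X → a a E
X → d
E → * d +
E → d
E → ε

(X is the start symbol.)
A non-terminal is nullable if it can derive ε (the empty string): either it has an ε-production, or it has a production whose right-hand side consists entirely of nullable non-terminals.

ε-productions: E → ε
So E is immediately nullable.
No further non-terminal can be added: every production for the remaining non-terminals contains a terminal or a non-nullable non-terminal.
Nullable = { 'E' }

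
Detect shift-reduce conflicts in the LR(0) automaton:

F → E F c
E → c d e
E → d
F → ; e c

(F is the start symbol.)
No shift-reduce conflicts

A shift-reduce conflict occurs when an LR(0) state has both:
  - a complete (reduce) item [A → α .] (dot at the end), and
  - a shift item [B → β . c γ] (dot before a terminal).

Augment with F' → F and build the canonical LR(0) collection (I0 = CLOSURE({[F' → . F]}), then GOTO on every symbol after a dot until no new states appear). It has 12 states:
  I0: { [E → . c d e], [E → . d], [F → . ; e c], [F → . E F c], [F' → . F] }  — shift
  I1: { [F → ; . e c] }  — shift
  I2: { [E → . c d e], [E → . d], [F → . ; e c], [F → . E F c], [F → E . F c] }  — shift
  I3: { [F' → F .] }  — accept
  I4: { [E → c . d e] }  — shift
  I5: { [E → d .] }  — reduce
  I6: { [E → c d . e] }  — shift
  I7: { [E → c d e .] }  — reduce
  I8: { [F → E F . c] }  — shift
  I9: { [F → E F c .] }  — reduce
  I10: { [F → ; e . c] }  — shift
  I11: { [F → ; e c .] }  — reduce

No state contains both a complete item and a shift item.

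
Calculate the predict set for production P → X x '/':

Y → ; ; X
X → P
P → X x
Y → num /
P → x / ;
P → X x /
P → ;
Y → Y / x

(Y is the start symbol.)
{ ';', 'x' }

PREDICT(P → X x '/') = (FIRST(RHS) \ {ε}) ∪ (FOLLOW(P) if ε ∈ FIRST(RHS), i.e. RHS ⇒* ε)
FIRST(X) = { ';', 'x' }
FIRST(X x '/') = { ';', 'x' }
ε ∉ FIRST(X x '/'), so FOLLOW(P) is not added.
PREDICT(P → X x '/') = { ';', 'x' }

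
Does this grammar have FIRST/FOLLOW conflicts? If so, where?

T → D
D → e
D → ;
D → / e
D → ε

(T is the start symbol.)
No FIRST/FOLLOW conflicts.

A FIRST/FOLLOW conflict occurs when a non-terminal N has a nullable alternative N → β (β ⇒* ε) and another alternative N → α with FIRST(α) ∩ FOLLOW(N) ≠ ∅: on such a lookahead the parser cannot decide between expanding α and letting N vanish via β.

Nullable non-terminals: D, T.

D: nullable alternative(s) D → ε; FOLLOW(D) = { $ }
  D → e: FIRST \ {ε} = { 'e' } — disjoint from FOLLOW(D)
  D → ;: FIRST \ {ε} = { ';' } — disjoint from FOLLOW(D)
  D → / e: FIRST \ {ε} = { '/' } — disjoint from FOLLOW(D)
  D → ε: FIRST \ {ε} = { } — this is the only nullable alternative, skip
T has a nullable alternative but only one production, so nothing to check.

No FIRST/FOLLOW conflicts found.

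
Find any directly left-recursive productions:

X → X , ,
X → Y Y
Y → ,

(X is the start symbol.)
X → X , ,: LEFT RECURSIVE (starts with X)
X → Y Y: starts with Y
Y → ,: starts with ','

The grammar has direct left recursion on: X.

Answer: Yes, X is left-recursive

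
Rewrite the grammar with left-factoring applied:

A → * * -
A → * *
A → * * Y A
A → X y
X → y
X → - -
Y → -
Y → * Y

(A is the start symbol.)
A → * * A'
A' → -
A' → ε
A' → Y A
A → X y
X → y
X → - -
Y → -
Y → * Y

Left-factoring transforms A → αβ₁ | αβ₂ into A → αA' and A' → β₁ | β₂
(α is the longest common prefix among the alternatives). Repeat until
no nonterminal has two alternatives with a common prefix.

Round 1: A has alternatives sharing prefix '* *'. Introduce A': A → * * A'
  Add: A' → -
  Add: A' → ε
  Add: A' → Y A

No remaining common prefixes — done.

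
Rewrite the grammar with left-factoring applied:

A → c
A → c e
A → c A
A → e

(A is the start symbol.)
Left-factoring transforms A → αβ₁ | αβ₂ into A → αA' and A' → β₁ | β₂
(α is the longest common prefix among the alternatives). Repeat until
no nonterminal has two alternatives with a common prefix.

Round 1: A has alternatives sharing prefix 'c'. Introduce A': A → c A'
  Add: A' → ε
  Add: A' → e
  Add: A' → A

No remaining common prefixes — done.

Resulting grammar:
A → c A'
A' → ε
A' → e
A' → A
A → e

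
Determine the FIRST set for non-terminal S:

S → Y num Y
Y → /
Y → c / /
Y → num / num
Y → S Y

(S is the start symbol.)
{ '/', 'c', 'num' }

To compute FIRST(S), examine every production with S on the left-hand side, reading each right-hand side left to right until a non-nullable symbol is reached.

FIRST sets of the other non-terminals involved (by the same procedure, iterated to a fixed point):
  FIRST(Y) = { '/', 'c', 'num' }

From S → Y num Y:
  - Y is a non-terminal: add FIRST(Y) \ {ε} = { '/', 'c', 'num' }
    Y is not nullable, so stop

Collecting: FIRST(S) = { '/', 'c', 'num' }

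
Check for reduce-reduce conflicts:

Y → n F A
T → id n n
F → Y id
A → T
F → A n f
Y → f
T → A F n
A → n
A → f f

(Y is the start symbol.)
A reduce-reduce conflict occurs when an LR(0) state has two complete items [A → α .] and [B → β .] — both call for a reduction, and with no lookahead the parser cannot choose between them.

Augment with Y' → Y and build the canonical LR(0) collection (I0 = CLOSURE({[Y' → . Y]}), then GOTO on every symbol after a dot until no new states appear). It has 22 states:
  I0: { [Y → . f], [Y → . n F A], [Y' → . Y] }  — shift
  I1: { [Y' → Y .] }  — accept
  I2: { [Y → f .] }  — reduce
  I3: { [A → . T], [A → . f f], [A → . n], [F → . A n f], [F → . Y id], [T → . A F n], [T → . id n n], [Y → . f], [Y → . n F A], [Y → n . F A] }  — shift
  I4: { [A → . T], [A → . f f], [A → . n], [F → . A n f], [F → . Y id], [F → A . n f], [T → . A F n], [T → . id n n], [T → A . F n], [Y → . f], [Y → . n F A] }  — shift
  I5: { [A → . T], [A → . f f], [A → . n], [T → . A F n], [T → . id n n], [Y → n F . A] }  — shift
  I6: { [A → T .] }  — reduce
  I7: { [F → Y . id] }  — shift
  I8: { [A → f . f], [Y → f .] }  — shift, reduce
  I9: { [T → id . n n] }  — shift
  I10: { [A → . T], [A → . f f], [A → . n], [A → n .], [F → . A n f], [F → . Y id], [T → . A F n], [T → . id n n], [Y → . f], [Y → . n F A], [Y → n . F A] }  — shift, reduce
  I11: { [T → id n . n] }  — shift
  I12: { [T → id n n .] }  — reduce
  I13: { [A → f f .] }  — reduce
  I14: { [F → Y id .] }  — reduce
  I15: { [A → . T], [A → . f f], [A → . n], [F → . A n f], [F → . Y id], [T → . A F n], [T → . id n n], [T → A . F n], [Y → . f], [Y → . n F A], [Y → n F A .] }  — shift, reduce
  I16: { [A → f . f] }  — shift
  I17: { [A → n .] }  — reduce
  I18: { [T → A F . n] }  — shift
  I19: { [T → A F n .] }  — reduce
  I20: { [A → . T], [A → . f f], [A → . n], [A → n .], [F → . A n f], [F → . Y id], [F → A n . f], [T → . A F n], [T → . id n n], [Y → . f], [Y → . n F A], [Y → n . F A] }  — shift, reduce
  I21: { [A → f . f], [F → A n f .], [Y → f .] }  — shift, 2 reduces

I21 contains complete items [F → A n f .], [Y → f .] — reduce-reduce conflict.

Answer: Yes — I21: [F → A n f .] vs [Y → f .]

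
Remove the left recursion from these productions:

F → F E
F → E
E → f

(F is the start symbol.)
F → E F'
F' → E F'
F' → ε
E → f

F is directly left-recursive. The standard transformation for
  A → A α₁ | ... | A α_m | β₁ | ... | β_n
is
  A  → β₁ A' | ... | β_n A'
  A' → α₁ A' | ... | α_m A' | ε

F → E becomes F → E F'
F → F E becomes F' → E F'
Add F' → ε

Productions for other non-terminals are unchanged:
  E → f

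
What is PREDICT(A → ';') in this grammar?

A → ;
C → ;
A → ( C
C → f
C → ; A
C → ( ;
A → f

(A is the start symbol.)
PREDICT(A → ';') = (FIRST(RHS) \ {ε}) ∪ (FOLLOW(A) if ε ∈ FIRST(RHS), i.e. RHS ⇒* ε)
FIRST(';') = { ';' }
ε ∉ FIRST(';'), so FOLLOW(A) is not added.
PREDICT(A → ';') = { ';' }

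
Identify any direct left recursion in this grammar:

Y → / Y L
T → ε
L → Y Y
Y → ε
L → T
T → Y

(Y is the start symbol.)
Y → / Y L: starts with '/'
T → ε: starts with ε
L → Y Y: starts with Y
Y → ε: starts with ε
L → T: starts with T
T → Y: starts with Y

No direct left recursion found.

Answer: No direct left recursion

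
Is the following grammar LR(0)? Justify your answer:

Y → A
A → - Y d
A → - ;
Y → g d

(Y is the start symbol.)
Yes, the grammar is LR(0)

Augment with Y' → Y and build the canonical LR(0) collection (I0 = CLOSURE({[Y' → . Y]}), then GOTO on every symbol after a dot until no new states appear). It has 9 states:
  I0: { [A → . - ;], [A → . - Y d], [Y → . A], [Y → . g d], [Y' → . Y] }  — shift
  I1: { [A → - . ;], [A → - . Y d], [A → . - ;], [A → . - Y d], [Y → . A], [Y → . g d] }  — shift
  I2: { [Y → A .] }  — reduce
  I3: { [Y' → Y .] }  — accept
  I4: { [Y → g . d] }  — shift
  I5: { [Y → g d .] }  — reduce
  I6: { [A → - ; .] }  — reduce
  I7: { [A → - Y . d] }  — shift
  I8: { [A → - Y d .] }  — reduce

Every state is either a pure shift/goto state or contains exactly one complete item and nothing to shift — no conflicts. The grammar is LR(0).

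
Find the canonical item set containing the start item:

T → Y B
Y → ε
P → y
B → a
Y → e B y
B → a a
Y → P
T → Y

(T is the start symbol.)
First, augment the grammar with T' → T
I₀ = CLOSURE({ [T' → . T] }):
  [T' → . T] has the dot before T: add [T → . Y B], [T → . Y]
  [T → . Y B] has the dot before Y: add [Y → .], [Y → . e B y], [Y → . P]
  [Y → . P] has the dot before P: add [P → . y]
No further items can be added.

I₀ = { [P → . y], [T → . Y B], [T → . Y], [T' → . T], [Y → . P], [Y → . e B y], [Y → .] }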